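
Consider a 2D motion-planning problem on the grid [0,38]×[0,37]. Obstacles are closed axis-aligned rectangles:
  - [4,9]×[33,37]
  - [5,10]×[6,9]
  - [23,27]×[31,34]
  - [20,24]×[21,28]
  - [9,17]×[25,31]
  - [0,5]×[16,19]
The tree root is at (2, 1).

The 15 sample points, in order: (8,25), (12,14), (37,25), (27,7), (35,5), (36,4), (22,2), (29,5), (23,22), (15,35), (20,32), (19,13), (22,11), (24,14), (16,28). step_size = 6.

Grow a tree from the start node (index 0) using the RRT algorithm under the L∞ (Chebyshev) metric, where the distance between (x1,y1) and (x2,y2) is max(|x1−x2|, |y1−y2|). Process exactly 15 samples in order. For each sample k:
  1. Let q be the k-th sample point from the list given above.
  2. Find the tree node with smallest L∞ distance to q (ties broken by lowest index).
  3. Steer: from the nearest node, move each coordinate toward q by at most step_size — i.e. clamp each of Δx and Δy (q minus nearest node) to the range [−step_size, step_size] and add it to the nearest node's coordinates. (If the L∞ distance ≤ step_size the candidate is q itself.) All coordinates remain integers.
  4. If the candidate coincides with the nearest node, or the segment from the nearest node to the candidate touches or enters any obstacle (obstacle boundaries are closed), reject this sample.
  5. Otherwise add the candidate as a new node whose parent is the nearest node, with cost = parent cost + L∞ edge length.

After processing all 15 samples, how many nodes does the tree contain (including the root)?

1. q=(8,25) nearest=0 d=24 new=(8,7) → blocked by [5,10]×[6,9], reject
2. q=(12,14) nearest=0 d=13 new=(8,7) → blocked by [5,10]×[6,9], reject
3. q=(37,25) nearest=0 d=35 new=(8,7) → blocked by [5,10]×[6,9], reject
4. q=(27,7) nearest=0 d=25 new=(8,7) → blocked by [5,10]×[6,9], reject
5. q=(35,5) nearest=0 d=33 new=(8,5) → add node 1 parent=0 cost=6
6. q=(36,4) nearest=1 d=28 new=(14,4) → add node 2 parent=1 cost=12
7. q=(22,2) nearest=2 d=8 new=(20,2) → add node 3 parent=2 cost=18
8. q=(29,5) nearest=3 d=9 new=(26,5) → add node 4 parent=3 cost=24
9. q=(23,22) nearest=1 d=17 new=(14,11) → blocked by [5,10]×[6,9], reject
10. q=(15,35) nearest=1 d=30 new=(14,11) → blocked by [5,10]×[6,9], reject
11. q=(20,32) nearest=1 d=27 new=(14,11) → blocked by [5,10]×[6,9], reject
12. q=(19,13) nearest=4 d=8 new=(20,11) → add node 5 parent=4 cost=30
13. q=(22,11) nearest=5 d=2 new=(22,11) → add node 6 parent=5 cost=32
14. q=(24,14) nearest=6 d=3 new=(24,14) → add node 7 parent=6 cost=35
15. q=(16,28) nearest=7 d=14 new=(18,20) → add node 8 parent=7 cost=41

Node count: 9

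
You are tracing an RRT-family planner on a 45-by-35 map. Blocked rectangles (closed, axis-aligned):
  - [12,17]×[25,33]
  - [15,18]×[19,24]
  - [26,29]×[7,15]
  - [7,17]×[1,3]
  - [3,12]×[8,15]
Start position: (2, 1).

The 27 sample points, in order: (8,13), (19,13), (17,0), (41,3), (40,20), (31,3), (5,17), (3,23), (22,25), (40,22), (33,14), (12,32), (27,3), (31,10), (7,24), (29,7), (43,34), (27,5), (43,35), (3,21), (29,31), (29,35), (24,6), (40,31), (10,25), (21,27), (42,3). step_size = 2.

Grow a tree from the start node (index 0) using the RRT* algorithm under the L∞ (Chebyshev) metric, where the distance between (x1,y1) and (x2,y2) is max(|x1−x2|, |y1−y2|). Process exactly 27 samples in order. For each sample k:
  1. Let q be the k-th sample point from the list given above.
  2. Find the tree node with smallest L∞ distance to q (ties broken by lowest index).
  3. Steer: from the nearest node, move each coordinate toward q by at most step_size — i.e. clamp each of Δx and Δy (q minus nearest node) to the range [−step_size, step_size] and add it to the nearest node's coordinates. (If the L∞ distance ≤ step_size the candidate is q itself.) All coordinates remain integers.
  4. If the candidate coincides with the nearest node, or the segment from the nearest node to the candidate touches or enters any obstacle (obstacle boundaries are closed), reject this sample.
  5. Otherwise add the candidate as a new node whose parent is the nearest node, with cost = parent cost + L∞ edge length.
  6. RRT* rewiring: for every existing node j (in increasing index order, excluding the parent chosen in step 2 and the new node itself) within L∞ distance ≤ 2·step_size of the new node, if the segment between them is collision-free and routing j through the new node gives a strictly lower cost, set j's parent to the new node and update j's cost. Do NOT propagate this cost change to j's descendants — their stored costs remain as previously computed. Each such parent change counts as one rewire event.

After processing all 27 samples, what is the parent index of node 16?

Parent of node 16: 14

1. q=(8,13) nearest=0 d=12 new=(4,3) → add node 1 parent=0 cost=2
2. q=(19,13) nearest=1 d=15 new=(6,5) → add node 2 parent=1 cost=4
3. q=(17,0) nearest=2 d=11 new=(8,3) → blocked by [7,17]×[1,3], reject
4. q=(41,3) nearest=2 d=35 new=(8,3) → blocked by [7,17]×[1,3], reject
5. q=(40,20) nearest=2 d=34 new=(8,7) → add node 3 parent=2 cost=6
6. q=(31,3) nearest=3 d=23 new=(10,5) → add node 4 parent=3 cost=8
7. q=(5,17) nearest=3 d=10 new=(6,9) → blocked by [3,12]×[8,15], reject
8. q=(3,23) nearest=3 d=16 new=(6,9) → blocked by [3,12]×[8,15], reject
9. q=(22,25) nearest=3 d=18 new=(10,9) → blocked by [3,12]×[8,15], reject
10. q=(40,22) nearest=4 d=30 new=(12,7) → add node 5 parent=4 cost=10
11. q=(33,14) nearest=5 d=21 new=(14,9) → add node 6 parent=5 cost=12
12. q=(12,32) nearest=6 d=23 new=(12,11) → blocked by [3,12]×[8,15], reject
13. q=(27,3) nearest=6 d=13 new=(16,7) → add node 7 parent=6 cost=14
14. q=(31,10) nearest=7 d=15 new=(18,9) → add node 8 parent=7 cost=16
15. q=(7,24) nearest=6 d=15 new=(12,11) → blocked by [3,12]×[8,15], reject
16. q=(29,7) nearest=8 d=11 new=(20,7) → add node 9 parent=8 cost=18
17. q=(43,34) nearest=8 d=25 new=(20,11) → add node 10 parent=8 cost=18
18. q=(27,5) nearest=9 d=7 new=(22,5) → add node 11 parent=9 cost=20
19. q=(43,35) nearest=10 d=24 new=(22,13) → add node 12 parent=10 cost=20
20. q=(3,21) nearest=6 d=12 new=(12,11) → blocked by [3,12]×[8,15], reject
21. q=(29,31) nearest=12 d=18 new=(24,15) → add node 13 parent=12 cost=22
22. q=(29,35) nearest=13 d=20 new=(26,17) → add node 14 parent=13 cost=24
23. q=(24,6) nearest=11 d=2 new=(24,6) → add node 15 parent=11 cost=22
24. q=(40,31) nearest=14 d=14 new=(28,19) → add node 16 parent=14 cost=26
25. q=(10,25) nearest=12 d=12 new=(20,15) → add node 17 parent=12 cost=22
26. q=(21,27) nearest=16 d=8 new=(26,21) → add node 18 parent=16 cost=28
27. q=(42,3) nearest=14 d=16 new=(28,15) → blocked by [26,29]×[7,15], reject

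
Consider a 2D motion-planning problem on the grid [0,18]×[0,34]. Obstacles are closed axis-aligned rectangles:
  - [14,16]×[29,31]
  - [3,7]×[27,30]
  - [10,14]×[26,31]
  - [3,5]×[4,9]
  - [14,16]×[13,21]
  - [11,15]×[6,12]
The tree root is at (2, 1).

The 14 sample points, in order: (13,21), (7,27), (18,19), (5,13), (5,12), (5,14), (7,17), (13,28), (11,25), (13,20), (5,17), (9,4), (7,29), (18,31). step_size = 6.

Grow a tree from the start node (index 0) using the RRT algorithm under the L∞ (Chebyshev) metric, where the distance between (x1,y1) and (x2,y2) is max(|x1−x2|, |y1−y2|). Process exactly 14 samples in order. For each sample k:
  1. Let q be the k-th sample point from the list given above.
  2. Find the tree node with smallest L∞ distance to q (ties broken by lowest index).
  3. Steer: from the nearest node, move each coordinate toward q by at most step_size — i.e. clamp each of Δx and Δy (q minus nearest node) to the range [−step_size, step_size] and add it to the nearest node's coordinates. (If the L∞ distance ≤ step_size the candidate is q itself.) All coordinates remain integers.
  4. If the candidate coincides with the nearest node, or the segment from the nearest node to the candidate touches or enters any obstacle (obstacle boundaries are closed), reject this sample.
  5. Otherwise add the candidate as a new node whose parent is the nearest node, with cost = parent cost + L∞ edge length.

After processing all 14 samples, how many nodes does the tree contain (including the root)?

1. q=(13,21) nearest=0 d=20 new=(8,7) → blocked by [3,5]×[4,9], reject
2. q=(7,27) nearest=0 d=26 new=(7,7) → blocked by [3,5]×[4,9], reject
3. q=(18,19) nearest=0 d=18 new=(8,7) → blocked by [3,5]×[4,9], reject
4. q=(5,13) nearest=0 d=12 new=(5,7) → blocked by [3,5]×[4,9], reject
5. q=(5,12) nearest=0 d=11 new=(5,7) → blocked by [3,5]×[4,9], reject
6. q=(5,14) nearest=0 d=13 new=(5,7) → blocked by [3,5]×[4,9], reject
7. q=(7,17) nearest=0 d=16 new=(7,7) → blocked by [3,5]×[4,9], reject
8. q=(13,28) nearest=0 d=27 new=(8,7) → blocked by [3,5]×[4,9], reject
9. q=(11,25) nearest=0 d=24 new=(8,7) → blocked by [3,5]×[4,9], reject
10. q=(13,20) nearest=0 d=19 new=(8,7) → blocked by [3,5]×[4,9], reject
11. q=(5,17) nearest=0 d=16 new=(5,7) → blocked by [3,5]×[4,9], reject
12. q=(9,4) nearest=0 d=7 new=(8,4) → add node 1 parent=0 cost=6
13. q=(7,29) nearest=1 d=25 new=(7,10) → add node 2 parent=1 cost=12
14. q=(18,31) nearest=2 d=21 new=(13,16) → add node 3 parent=2 cost=18

Node count: 4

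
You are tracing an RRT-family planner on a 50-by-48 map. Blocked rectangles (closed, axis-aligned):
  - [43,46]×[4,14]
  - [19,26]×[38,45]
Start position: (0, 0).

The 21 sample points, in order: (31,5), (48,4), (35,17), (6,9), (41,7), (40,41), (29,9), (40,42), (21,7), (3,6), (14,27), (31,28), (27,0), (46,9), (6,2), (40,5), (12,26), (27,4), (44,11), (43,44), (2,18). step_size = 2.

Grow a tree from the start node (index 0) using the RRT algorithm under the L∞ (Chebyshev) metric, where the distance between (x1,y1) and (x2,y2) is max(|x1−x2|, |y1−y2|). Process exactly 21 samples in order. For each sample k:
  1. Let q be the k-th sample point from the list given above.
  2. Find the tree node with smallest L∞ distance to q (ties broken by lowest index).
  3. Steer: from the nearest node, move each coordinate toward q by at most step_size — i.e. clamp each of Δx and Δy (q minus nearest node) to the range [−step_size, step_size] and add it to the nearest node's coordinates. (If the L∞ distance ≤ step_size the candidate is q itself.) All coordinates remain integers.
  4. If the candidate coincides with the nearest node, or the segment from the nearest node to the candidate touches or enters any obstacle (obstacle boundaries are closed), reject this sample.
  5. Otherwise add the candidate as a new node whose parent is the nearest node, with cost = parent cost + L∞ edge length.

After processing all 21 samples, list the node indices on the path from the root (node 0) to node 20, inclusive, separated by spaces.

Path: 0 1 2 3 4 6 8 11 12 20

1. q=(31,5) nearest=0 d=31 new=(2,2) → add node 1 parent=0 cost=2
2. q=(48,4) nearest=1 d=46 new=(4,4) → add node 2 parent=1 cost=4
3. q=(35,17) nearest=2 d=31 new=(6,6) → add node 3 parent=2 cost=6
4. q=(6,9) nearest=3 d=3 new=(6,8) → add node 4 parent=3 cost=8
5. q=(41,7) nearest=3 d=35 new=(8,7) → add node 5 parent=3 cost=8
6. q=(40,41) nearest=4 d=34 new=(8,10) → add node 6 parent=4 cost=10
7. q=(29,9) nearest=5 d=21 new=(10,9) → add node 7 parent=5 cost=10
8. q=(40,42) nearest=6 d=32 new=(10,12) → add node 8 parent=6 cost=12
9. q=(21,7) nearest=7 d=11 new=(12,7) → add node 9 parent=7 cost=12
10. q=(3,6) nearest=2 d=2 new=(3,6) → add node 10 parent=2 cost=6
11. q=(14,27) nearest=8 d=15 new=(12,14) → add node 11 parent=8 cost=14
12. q=(31,28) nearest=11 d=19 new=(14,16) → add node 12 parent=11 cost=16
13. q=(27,0) nearest=9 d=15 new=(14,5) → add node 13 parent=9 cost=14
14. q=(46,9) nearest=12 d=32 new=(16,14) → add node 14 parent=12 cost=18
15. q=(6,2) nearest=2 d=2 new=(6,2) → add node 15 parent=2 cost=6
16. q=(40,5) nearest=14 d=24 new=(18,12) → add node 16 parent=14 cost=20
17. q=(12,26) nearest=12 d=10 new=(12,18) → add node 17 parent=12 cost=18
18. q=(27,4) nearest=16 d=9 new=(20,10) → add node 18 parent=16 cost=22
19. q=(44,11) nearest=18 d=24 new=(22,11) → add node 19 parent=18 cost=24
20. q=(43,44) nearest=12 d=29 new=(16,18) → add node 20 parent=12 cost=18
21. q=(2,18) nearest=6 d=8 new=(6,12) → add node 21 parent=6 cost=12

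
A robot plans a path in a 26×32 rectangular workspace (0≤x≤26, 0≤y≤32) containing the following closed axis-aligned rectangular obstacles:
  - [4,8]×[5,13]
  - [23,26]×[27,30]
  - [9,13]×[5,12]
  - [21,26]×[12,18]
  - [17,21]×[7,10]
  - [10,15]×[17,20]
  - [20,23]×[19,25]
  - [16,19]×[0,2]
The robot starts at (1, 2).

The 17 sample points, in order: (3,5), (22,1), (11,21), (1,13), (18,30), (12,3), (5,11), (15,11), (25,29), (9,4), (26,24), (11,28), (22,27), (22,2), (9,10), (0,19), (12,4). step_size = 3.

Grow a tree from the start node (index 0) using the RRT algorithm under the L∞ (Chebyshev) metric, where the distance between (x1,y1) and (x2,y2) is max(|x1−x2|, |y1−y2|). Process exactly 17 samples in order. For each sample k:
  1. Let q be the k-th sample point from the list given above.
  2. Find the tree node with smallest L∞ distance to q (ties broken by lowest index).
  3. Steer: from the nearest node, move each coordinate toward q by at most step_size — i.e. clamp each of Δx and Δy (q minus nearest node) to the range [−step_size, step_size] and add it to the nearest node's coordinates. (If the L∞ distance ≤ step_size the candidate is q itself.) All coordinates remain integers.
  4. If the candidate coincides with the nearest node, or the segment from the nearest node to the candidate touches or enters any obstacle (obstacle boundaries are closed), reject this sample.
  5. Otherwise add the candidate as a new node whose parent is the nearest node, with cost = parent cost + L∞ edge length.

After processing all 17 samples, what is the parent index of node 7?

Parent of node 7: 3

1. q=(3,5) nearest=0 d=3 new=(3,5) → add node 1 parent=0 cost=3
2. q=(22,1) nearest=1 d=19 new=(6,2) → add node 2 parent=1 cost=6
3. q=(11,21) nearest=1 d=16 new=(6,8) → blocked by [4,8]×[5,13], reject
4. q=(1,13) nearest=1 d=8 new=(1,8) → add node 3 parent=1 cost=6
5. q=(18,30) nearest=3 d=22 new=(4,11) → blocked by [4,8]×[5,13], reject
6. q=(12,3) nearest=2 d=6 new=(9,3) → add node 4 parent=2 cost=9
7. q=(5,11) nearest=3 d=4 new=(4,11) → blocked by [4,8]×[5,13], reject
8. q=(15,11) nearest=4 d=8 new=(12,6) → blocked by [9,13]×[5,12], reject
9. q=(25,29) nearest=1 d=24 new=(6,8) → blocked by [4,8]×[5,13], reject
10. q=(9,4) nearest=4 d=1 new=(9,4) → add node 5 parent=4 cost=10
11. q=(26,24) nearest=5 d=20 new=(12,7) → blocked by [9,13]×[5,12], reject
12. q=(11,28) nearest=3 d=20 new=(4,11) → blocked by [4,8]×[5,13], reject
13. q=(22,27) nearest=3 d=21 new=(4,11) → blocked by [4,8]×[5,13], reject
14. q=(22,2) nearest=4 d=13 new=(12,2) → add node 6 parent=4 cost=12
15. q=(9,10) nearest=1 d=6 new=(6,8) → blocked by [4,8]×[5,13], reject
16. q=(0,19) nearest=3 d=11 new=(0,11) → add node 7 parent=3 cost=9
17. q=(12,4) nearest=6 d=2 new=(12,4) → add node 8 parent=6 cost=14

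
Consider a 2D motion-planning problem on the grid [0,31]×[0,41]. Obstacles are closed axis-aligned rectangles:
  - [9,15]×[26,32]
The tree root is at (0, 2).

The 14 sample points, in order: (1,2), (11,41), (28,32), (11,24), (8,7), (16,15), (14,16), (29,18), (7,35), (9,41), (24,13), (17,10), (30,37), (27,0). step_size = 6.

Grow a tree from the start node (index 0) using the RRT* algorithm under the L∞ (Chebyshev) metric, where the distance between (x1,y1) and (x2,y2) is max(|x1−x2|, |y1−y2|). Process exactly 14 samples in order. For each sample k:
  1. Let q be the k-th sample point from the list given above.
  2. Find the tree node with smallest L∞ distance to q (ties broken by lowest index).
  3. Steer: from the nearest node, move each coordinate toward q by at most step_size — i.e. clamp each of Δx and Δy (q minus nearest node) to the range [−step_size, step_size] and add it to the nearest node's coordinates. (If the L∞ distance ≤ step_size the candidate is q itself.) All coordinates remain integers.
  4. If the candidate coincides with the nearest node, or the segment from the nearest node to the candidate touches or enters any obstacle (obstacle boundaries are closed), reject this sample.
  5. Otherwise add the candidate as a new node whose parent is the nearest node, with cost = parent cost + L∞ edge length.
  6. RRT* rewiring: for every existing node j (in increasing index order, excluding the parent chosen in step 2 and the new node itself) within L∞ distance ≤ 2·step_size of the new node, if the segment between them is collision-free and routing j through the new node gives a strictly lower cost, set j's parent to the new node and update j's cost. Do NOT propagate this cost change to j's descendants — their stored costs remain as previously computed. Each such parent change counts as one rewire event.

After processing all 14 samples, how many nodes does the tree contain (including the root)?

Node count: 14

1. q=(1,2) nearest=0 d=1 new=(1,2) → add node 1 parent=0 cost=1
2. q=(11,41) nearest=0 d=39 new=(6,8) → add node 2 parent=0 cost=6
3. q=(28,32) nearest=2 d=24 new=(12,14) → add node 3 parent=2 cost=12
4. q=(11,24) nearest=3 d=10 new=(11,20) → add node 4 parent=3 cost=18
5. q=(8,7) nearest=2 d=2 new=(8,7) → add node 5 parent=2 cost=8
6. q=(16,15) nearest=3 d=4 new=(16,15) → add node 6 parent=3 cost=16
7. q=(14,16) nearest=3 d=2 new=(14,16) → add node 7 parent=3 cost=14
8. q=(29,18) nearest=6 d=13 new=(22,18) → add node 8 parent=6 cost=22
9. q=(7,35) nearest=4 d=15 new=(7,26) → add node 9 parent=4 cost=24
10. q=(9,41) nearest=9 d=15 new=(9,32) → blocked by [9,15]×[26,32], reject
11. q=(24,13) nearest=8 d=5 new=(24,13) → add node 10 parent=8 cost=27
12. q=(17,10) nearest=3 d=5 new=(17,10) → add node 11 parent=3 cost=17; rewire 10→11 (24<27)
13. q=(30,37) nearest=4 d=19 new=(17,26) → add node 12 parent=4 cost=24
14. q=(27,0) nearest=11 d=10 new=(23,4) → add node 13 parent=11 cost=23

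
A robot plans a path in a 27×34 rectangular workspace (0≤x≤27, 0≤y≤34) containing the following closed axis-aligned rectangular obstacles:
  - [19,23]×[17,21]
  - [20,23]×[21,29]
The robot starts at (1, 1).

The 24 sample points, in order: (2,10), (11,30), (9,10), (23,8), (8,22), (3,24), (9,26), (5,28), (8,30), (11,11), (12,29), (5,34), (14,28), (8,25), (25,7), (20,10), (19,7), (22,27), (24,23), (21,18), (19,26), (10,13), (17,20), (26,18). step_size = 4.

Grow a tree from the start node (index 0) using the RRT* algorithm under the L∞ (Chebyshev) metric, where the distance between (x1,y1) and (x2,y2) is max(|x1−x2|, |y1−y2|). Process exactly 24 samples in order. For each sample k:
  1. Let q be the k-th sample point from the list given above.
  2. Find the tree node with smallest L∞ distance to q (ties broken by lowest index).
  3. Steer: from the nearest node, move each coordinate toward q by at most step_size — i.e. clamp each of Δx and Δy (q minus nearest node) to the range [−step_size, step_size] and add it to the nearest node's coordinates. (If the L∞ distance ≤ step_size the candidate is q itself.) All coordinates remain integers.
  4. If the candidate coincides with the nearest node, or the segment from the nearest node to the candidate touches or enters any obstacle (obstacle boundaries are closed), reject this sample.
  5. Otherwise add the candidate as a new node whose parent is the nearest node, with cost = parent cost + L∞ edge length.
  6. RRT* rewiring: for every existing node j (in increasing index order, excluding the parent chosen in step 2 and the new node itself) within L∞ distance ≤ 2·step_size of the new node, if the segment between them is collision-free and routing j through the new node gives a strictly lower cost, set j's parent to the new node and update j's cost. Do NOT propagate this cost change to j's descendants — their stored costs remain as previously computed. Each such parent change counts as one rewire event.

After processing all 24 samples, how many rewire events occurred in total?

1. q=(2,10) nearest=0 d=9 new=(2,5) → add node 1 parent=0 cost=4
2. q=(11,30) nearest=1 d=25 new=(6,9) → add node 2 parent=1 cost=8
3. q=(9,10) nearest=2 d=3 new=(9,10) → add node 3 parent=2 cost=11
4. q=(23,8) nearest=3 d=14 new=(13,8) → add node 4 parent=3 cost=15
5. q=(8,22) nearest=3 d=12 new=(8,14) → add node 5 parent=3 cost=15
6. q=(3,24) nearest=5 d=10 new=(4,18) → add node 6 parent=5 cost=19
7. q=(9,26) nearest=6 d=8 new=(8,22) → add node 7 parent=6 cost=23
8. q=(5,28) nearest=7 d=6 new=(5,26) → add node 8 parent=7 cost=27
9. q=(8,30) nearest=8 d=4 new=(8,30) → add node 9 parent=8 cost=31
10. q=(11,11) nearest=3 d=2 new=(11,11) → add node 10 parent=3 cost=13
11. q=(12,29) nearest=9 d=4 new=(12,29) → add node 11 parent=9 cost=35
12. q=(5,34) nearest=9 d=4 new=(5,34) → add node 12 parent=9 cost=35
13. q=(14,28) nearest=11 d=2 new=(14,28) → add node 13 parent=11 cost=37
14. q=(8,25) nearest=7 d=3 new=(8,25) → add node 14 parent=7 cost=26; rewire 11→14 (30<35); rewire 13→14 (32<37)
15. q=(25,7) nearest=4 d=12 new=(17,7) → add node 15 parent=4 cost=19
16. q=(20,10) nearest=15 d=3 new=(20,10) → add node 16 parent=15 cost=22
17. q=(19,7) nearest=15 d=2 new=(19,7) → add node 17 parent=15 cost=21
18. q=(22,27) nearest=13 d=8 new=(18,27) → add node 18 parent=13 cost=36
19. q=(24,23) nearest=18 d=6 new=(22,23) → blocked by [20,23]×[21,29], reject
20. q=(21,18) nearest=16 d=8 new=(21,14) → add node 19 parent=16 cost=26
21. q=(19,26) nearest=18 d=1 new=(19,26) → add node 20 parent=18 cost=37
22. q=(10,13) nearest=5 d=2 new=(10,13) → add node 21 parent=5 cost=17
23. q=(17,20) nearest=19 d=6 new=(17,18) → add node 22 parent=19 cost=30
24. q=(26,18) nearest=19 d=5 new=(25,18) → add node 23 parent=19 cost=30

Rewire events: 2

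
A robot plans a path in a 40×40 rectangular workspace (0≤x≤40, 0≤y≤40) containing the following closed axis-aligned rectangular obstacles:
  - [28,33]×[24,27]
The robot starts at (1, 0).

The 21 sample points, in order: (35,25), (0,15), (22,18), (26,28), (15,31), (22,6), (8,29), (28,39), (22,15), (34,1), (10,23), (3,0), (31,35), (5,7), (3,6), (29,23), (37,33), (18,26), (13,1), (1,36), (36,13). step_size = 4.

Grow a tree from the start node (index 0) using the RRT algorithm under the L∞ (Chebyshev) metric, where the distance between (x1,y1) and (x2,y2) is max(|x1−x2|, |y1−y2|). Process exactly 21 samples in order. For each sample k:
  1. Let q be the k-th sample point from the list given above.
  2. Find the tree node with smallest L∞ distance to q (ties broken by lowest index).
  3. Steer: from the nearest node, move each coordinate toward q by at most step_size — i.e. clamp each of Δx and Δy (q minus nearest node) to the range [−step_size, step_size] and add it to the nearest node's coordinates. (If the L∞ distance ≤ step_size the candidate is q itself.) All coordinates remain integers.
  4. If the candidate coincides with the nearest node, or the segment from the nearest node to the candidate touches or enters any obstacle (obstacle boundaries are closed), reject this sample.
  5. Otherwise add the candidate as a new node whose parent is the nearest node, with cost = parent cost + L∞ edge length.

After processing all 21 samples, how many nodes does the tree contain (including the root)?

Node count: 22

1. q=(35,25) nearest=0 d=34 new=(5,4) → add node 1 parent=0 cost=4
2. q=(0,15) nearest=1 d=11 new=(1,8) → add node 2 parent=1 cost=8
3. q=(22,18) nearest=1 d=17 new=(9,8) → add node 3 parent=1 cost=8
4. q=(26,28) nearest=3 d=20 new=(13,12) → add node 4 parent=3 cost=12
5. q=(15,31) nearest=4 d=19 new=(15,16) → add node 5 parent=4 cost=16
6. q=(22,6) nearest=4 d=9 new=(17,8) → add node 6 parent=4 cost=16
7. q=(8,29) nearest=5 d=13 new=(11,20) → add node 7 parent=5 cost=20
8. q=(28,39) nearest=7 d=19 new=(15,24) → add node 8 parent=7 cost=24
9. q=(22,15) nearest=5 d=7 new=(19,15) → add node 9 parent=5 cost=20
10. q=(34,1) nearest=9 d=15 new=(23,11) → add node 10 parent=9 cost=24
11. q=(10,23) nearest=7 d=3 new=(10,23) → add node 11 parent=7 cost=23
12. q=(3,0) nearest=0 d=2 new=(3,0) → add node 12 parent=0 cost=2
13. q=(31,35) nearest=8 d=16 new=(19,28) → add node 13 parent=8 cost=28
14. q=(5,7) nearest=1 d=3 new=(5,7) → add node 14 parent=1 cost=7
15. q=(3,6) nearest=1 d=2 new=(3,6) → add node 15 parent=1 cost=6
16. q=(29,23) nearest=9 d=10 new=(23,19) → add node 16 parent=9 cost=24
17. q=(37,33) nearest=16 d=14 new=(27,23) → add node 17 parent=16 cost=28
18. q=(18,26) nearest=13 d=2 new=(18,26) → add node 18 parent=13 cost=30
19. q=(13,1) nearest=3 d=7 new=(13,4) → add node 19 parent=3 cost=12
20. q=(1,36) nearest=11 d=13 new=(6,27) → add node 20 parent=11 cost=27
21. q=(36,13) nearest=17 d=10 new=(31,19) → add node 21 parent=17 cost=32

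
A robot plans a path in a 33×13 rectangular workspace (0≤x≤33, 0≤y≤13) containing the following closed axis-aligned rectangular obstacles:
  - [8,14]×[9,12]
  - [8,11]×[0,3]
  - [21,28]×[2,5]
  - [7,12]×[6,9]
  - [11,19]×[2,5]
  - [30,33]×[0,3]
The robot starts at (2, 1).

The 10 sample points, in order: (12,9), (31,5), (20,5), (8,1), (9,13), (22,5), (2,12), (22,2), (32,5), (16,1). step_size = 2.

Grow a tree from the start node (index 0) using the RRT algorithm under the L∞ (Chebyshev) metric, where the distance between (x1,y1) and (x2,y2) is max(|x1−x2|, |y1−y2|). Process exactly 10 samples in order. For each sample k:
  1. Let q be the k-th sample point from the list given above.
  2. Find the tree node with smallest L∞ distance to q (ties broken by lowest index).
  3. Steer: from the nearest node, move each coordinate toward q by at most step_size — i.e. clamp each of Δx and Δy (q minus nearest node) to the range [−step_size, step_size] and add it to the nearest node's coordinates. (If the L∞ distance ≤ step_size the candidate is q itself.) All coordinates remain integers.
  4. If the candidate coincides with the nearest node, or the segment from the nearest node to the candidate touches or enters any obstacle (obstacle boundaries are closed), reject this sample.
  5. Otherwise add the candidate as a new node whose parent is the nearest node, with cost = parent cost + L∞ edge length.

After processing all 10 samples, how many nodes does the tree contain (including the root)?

1. q=(12,9) nearest=0 d=10 new=(4,3) → add node 1 parent=0 cost=2
2. q=(31,5) nearest=1 d=27 new=(6,5) → add node 2 parent=1 cost=4
3. q=(20,5) nearest=2 d=14 new=(8,5) → add node 3 parent=2 cost=6
4. q=(8,1) nearest=1 d=4 new=(6,1) → add node 4 parent=1 cost=4
5. q=(9,13) nearest=2 d=8 new=(8,7) → blocked by [7,12]×[6,9], reject
6. q=(22,5) nearest=3 d=14 new=(10,5) → add node 5 parent=3 cost=8
7. q=(2,12) nearest=2 d=7 new=(4,7) → add node 6 parent=2 cost=6
8. q=(22,2) nearest=5 d=12 new=(12,3) → blocked by [11,19]×[2,5], reject
9. q=(32,5) nearest=5 d=22 new=(12,5) → blocked by [11,19]×[2,5], reject
10. q=(16,1) nearest=5 d=6 new=(12,3) → blocked by [11,19]×[2,5], reject

Node count: 7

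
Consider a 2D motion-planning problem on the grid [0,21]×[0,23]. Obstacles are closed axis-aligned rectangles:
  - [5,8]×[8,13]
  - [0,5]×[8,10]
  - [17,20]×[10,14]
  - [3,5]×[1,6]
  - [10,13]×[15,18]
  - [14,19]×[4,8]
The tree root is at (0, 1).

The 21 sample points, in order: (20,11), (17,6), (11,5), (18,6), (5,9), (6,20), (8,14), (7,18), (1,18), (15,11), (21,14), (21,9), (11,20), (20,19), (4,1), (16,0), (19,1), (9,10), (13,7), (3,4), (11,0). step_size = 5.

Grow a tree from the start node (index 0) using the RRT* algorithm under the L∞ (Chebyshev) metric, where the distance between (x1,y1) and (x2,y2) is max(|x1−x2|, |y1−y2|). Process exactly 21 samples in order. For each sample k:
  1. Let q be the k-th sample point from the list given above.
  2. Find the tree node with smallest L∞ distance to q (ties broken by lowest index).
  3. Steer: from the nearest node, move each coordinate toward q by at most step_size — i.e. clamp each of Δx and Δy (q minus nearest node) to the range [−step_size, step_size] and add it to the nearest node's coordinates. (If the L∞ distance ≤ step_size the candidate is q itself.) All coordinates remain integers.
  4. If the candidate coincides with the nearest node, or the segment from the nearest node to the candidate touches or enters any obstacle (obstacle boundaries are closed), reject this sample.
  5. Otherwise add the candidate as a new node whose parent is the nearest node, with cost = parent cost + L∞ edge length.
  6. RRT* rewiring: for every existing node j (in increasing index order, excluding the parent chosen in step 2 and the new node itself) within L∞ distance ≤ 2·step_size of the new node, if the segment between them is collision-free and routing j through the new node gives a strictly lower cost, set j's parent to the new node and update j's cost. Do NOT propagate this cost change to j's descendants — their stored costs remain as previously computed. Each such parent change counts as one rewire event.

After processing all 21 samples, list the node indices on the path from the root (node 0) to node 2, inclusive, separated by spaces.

1. q=(20,11) nearest=0 d=20 new=(5,6) → blocked by [3,5]×[1,6], reject
2. q=(17,6) nearest=0 d=17 new=(5,6) → blocked by [3,5]×[1,6], reject
3. q=(11,5) nearest=0 d=11 new=(5,5) → blocked by [3,5]×[1,6], reject
4. q=(18,6) nearest=0 d=18 new=(5,6) → blocked by [3,5]×[1,6], reject
5. q=(5,9) nearest=0 d=8 new=(5,6) → blocked by [3,5]×[1,6], reject
6. q=(6,20) nearest=0 d=19 new=(5,6) → blocked by [3,5]×[1,6], reject
7. q=(8,14) nearest=0 d=13 new=(5,6) → blocked by [3,5]×[1,6], reject
8. q=(7,18) nearest=0 d=17 new=(5,6) → blocked by [3,5]×[1,6], reject
9. q=(1,18) nearest=0 d=17 new=(1,6) → add node 1 parent=0 cost=5
10. q=(15,11) nearest=1 d=14 new=(6,11) → blocked by [5,8]×[8,13], reject
11. q=(21,14) nearest=1 d=20 new=(6,11) → blocked by [5,8]×[8,13], reject
12. q=(21,9) nearest=1 d=20 new=(6,9) → blocked by [5,8]×[8,13], reject
13. q=(11,20) nearest=1 d=14 new=(6,11) → blocked by [5,8]×[8,13], reject
14. q=(20,19) nearest=1 d=19 new=(6,11) → blocked by [5,8]×[8,13], reject
15. q=(4,1) nearest=0 d=4 new=(4,1) → blocked by [3,5]×[1,6], reject
16. q=(16,0) nearest=1 d=15 new=(6,1) → blocked by [3,5]×[1,6], reject
17. q=(19,1) nearest=1 d=18 new=(6,1) → blocked by [3,5]×[1,6], reject
18. q=(9,10) nearest=1 d=8 new=(6,10) → blocked by [5,8]×[8,13], reject
19. q=(13,7) nearest=1 d=12 new=(6,7) → add node 2 parent=1 cost=10
20. q=(3,4) nearest=1 d=2 new=(3,4) → blocked by [3,5]×[1,6], reject
21. q=(11,0) nearest=2 d=7 new=(11,2) → add node 3 parent=2 cost=15

Path: 0 1 2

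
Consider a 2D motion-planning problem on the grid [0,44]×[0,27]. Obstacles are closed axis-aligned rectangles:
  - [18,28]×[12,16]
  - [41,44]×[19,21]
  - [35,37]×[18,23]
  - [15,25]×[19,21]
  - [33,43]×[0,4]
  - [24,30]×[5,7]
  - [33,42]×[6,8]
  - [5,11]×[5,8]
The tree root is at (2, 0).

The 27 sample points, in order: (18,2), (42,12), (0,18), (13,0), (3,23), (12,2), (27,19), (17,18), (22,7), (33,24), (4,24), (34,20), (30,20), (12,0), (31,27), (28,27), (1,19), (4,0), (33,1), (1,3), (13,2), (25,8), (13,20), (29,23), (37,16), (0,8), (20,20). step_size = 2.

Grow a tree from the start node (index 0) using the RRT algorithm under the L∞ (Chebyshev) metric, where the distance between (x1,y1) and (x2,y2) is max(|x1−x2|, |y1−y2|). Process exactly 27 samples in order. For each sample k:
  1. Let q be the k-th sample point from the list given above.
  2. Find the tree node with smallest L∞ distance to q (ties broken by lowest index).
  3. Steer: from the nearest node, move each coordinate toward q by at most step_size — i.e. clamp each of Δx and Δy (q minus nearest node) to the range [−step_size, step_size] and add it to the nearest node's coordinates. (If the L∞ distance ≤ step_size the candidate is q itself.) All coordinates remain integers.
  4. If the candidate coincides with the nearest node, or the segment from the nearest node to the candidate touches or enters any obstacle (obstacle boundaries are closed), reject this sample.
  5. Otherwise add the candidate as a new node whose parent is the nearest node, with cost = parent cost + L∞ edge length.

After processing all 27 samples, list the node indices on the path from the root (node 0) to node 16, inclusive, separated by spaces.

1. q=(18,2) nearest=0 d=16 new=(4,2) → add node 1 parent=0 cost=2
2. q=(42,12) nearest=1 d=38 new=(6,4) → add node 2 parent=1 cost=4
3. q=(0,18) nearest=2 d=14 new=(4,6) → blocked by [5,11]×[5,8], reject
4. q=(13,0) nearest=2 d=7 new=(8,2) → add node 3 parent=2 cost=6
5. q=(3,23) nearest=2 d=19 new=(4,6) → blocked by [5,11]×[5,8], reject
6. q=(12,2) nearest=3 d=4 new=(10,2) → add node 4 parent=3 cost=8
7. q=(27,19) nearest=4 d=17 new=(12,4) → add node 5 parent=4 cost=10
8. q=(17,18) nearest=2 d=14 new=(8,6) → blocked by [5,11]×[5,8], reject
9. q=(22,7) nearest=5 d=10 new=(14,6) → add node 6 parent=5 cost=12
10. q=(33,24) nearest=6 d=19 new=(16,8) → add node 7 parent=6 cost=14
11. q=(4,24) nearest=7 d=16 new=(14,10) → add node 8 parent=7 cost=16
12. q=(34,20) nearest=7 d=18 new=(18,10) → add node 9 parent=7 cost=16
13. q=(30,20) nearest=9 d=12 new=(20,12) → blocked by [18,28]×[12,16], reject
14. q=(12,0) nearest=4 d=2 new=(12,0) → add node 10 parent=4 cost=10
15. q=(31,27) nearest=8 d=17 new=(16,12) → add node 11 parent=8 cost=18
16. q=(28,27) nearest=11 d=15 new=(18,14) → blocked by [18,28]×[12,16], reject
17. q=(1,19) nearest=6 d=13 new=(12,8) → add node 12 parent=6 cost=14
18. q=(4,0) nearest=0 d=2 new=(4,0) → add node 13 parent=0 cost=2
19. q=(33,1) nearest=9 d=15 new=(20,8) → add node 14 parent=9 cost=18
20. q=(1,3) nearest=0 d=3 new=(1,2) → add node 15 parent=0 cost=2
21. q=(13,2) nearest=5 d=2 new=(13,2) → add node 16 parent=5 cost=12
22. q=(25,8) nearest=14 d=5 new=(22,8) → add node 17 parent=14 cost=20
23. q=(13,20) nearest=11 d=8 new=(14,14) → add node 18 parent=11 cost=20
24. q=(29,23) nearest=9 d=13 new=(20,12) → blocked by [18,28]×[12,16], reject
25. q=(37,16) nearest=17 d=15 new=(24,10) → add node 19 parent=17 cost=22
26. q=(0,8) nearest=1 d=6 new=(2,4) → add node 20 parent=1 cost=4
27. q=(20,20) nearest=18 d=6 new=(16,16) → add node 21 parent=18 cost=22

Path: 0 1 2 3 4 5 16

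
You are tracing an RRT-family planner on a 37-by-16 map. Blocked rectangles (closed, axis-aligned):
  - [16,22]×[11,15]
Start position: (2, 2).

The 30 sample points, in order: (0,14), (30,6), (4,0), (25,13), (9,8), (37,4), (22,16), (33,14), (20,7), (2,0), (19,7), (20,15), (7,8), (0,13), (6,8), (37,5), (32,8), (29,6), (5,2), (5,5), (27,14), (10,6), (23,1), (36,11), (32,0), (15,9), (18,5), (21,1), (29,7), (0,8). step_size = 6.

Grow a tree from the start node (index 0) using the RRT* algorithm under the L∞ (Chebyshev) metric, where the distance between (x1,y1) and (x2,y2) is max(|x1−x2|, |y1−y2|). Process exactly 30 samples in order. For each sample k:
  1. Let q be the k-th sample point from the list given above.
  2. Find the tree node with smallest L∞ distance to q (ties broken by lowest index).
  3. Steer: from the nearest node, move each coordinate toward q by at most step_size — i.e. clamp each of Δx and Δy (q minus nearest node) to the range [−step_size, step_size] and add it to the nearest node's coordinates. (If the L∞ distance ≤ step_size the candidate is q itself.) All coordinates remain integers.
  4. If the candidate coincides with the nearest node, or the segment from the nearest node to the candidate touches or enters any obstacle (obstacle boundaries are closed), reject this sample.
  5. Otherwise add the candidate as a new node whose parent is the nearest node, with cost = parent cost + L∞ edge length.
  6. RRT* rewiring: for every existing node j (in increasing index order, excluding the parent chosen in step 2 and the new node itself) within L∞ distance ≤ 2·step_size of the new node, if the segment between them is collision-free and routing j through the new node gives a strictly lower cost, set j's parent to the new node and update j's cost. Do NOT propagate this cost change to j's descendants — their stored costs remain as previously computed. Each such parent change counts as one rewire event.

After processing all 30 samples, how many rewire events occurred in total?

1. q=(0,14) nearest=0 d=12 new=(0,8) → add node 1 parent=0 cost=6
2. q=(30,6) nearest=0 d=28 new=(8,6) → add node 2 parent=0 cost=6
3. q=(4,0) nearest=0 d=2 new=(4,0) → add node 3 parent=0 cost=2
4. q=(25,13) nearest=2 d=17 new=(14,12) → add node 4 parent=2 cost=12
5. q=(9,8) nearest=2 d=2 new=(9,8) → add node 5 parent=2 cost=8
6. q=(37,4) nearest=4 d=23 new=(20,6) → add node 6 parent=4 cost=18
7. q=(22,16) nearest=4 d=8 new=(20,16) → blocked by [16,22]×[11,15], reject
8. q=(33,14) nearest=6 d=13 new=(26,12) → add node 7 parent=6 cost=24
9. q=(20,7) nearest=6 d=1 new=(20,7) → add node 8 parent=6 cost=19
10. q=(2,0) nearest=0 d=2 new=(2,0) → add node 9 parent=0 cost=2
11. q=(19,7) nearest=6 d=1 new=(19,7) → add node 10 parent=6 cost=19
12. q=(20,15) nearest=4 d=6 new=(20,15) → blocked by [16,22]×[11,15], reject
13. q=(7,8) nearest=2 d=2 new=(7,8) → add node 11 parent=2 cost=8
14. q=(0,13) nearest=1 d=5 new=(0,13) → add node 12 parent=1 cost=11
15. q=(6,8) nearest=11 d=1 new=(6,8) → add node 13 parent=11 cost=9
16. q=(37,5) nearest=7 d=11 new=(32,6) → add node 14 parent=7 cost=30
17. q=(32,8) nearest=14 d=2 new=(32,8) → add node 15 parent=14 cost=32
18. q=(29,6) nearest=14 d=3 new=(29,6) → add node 16 parent=14 cost=33
19. q=(5,2) nearest=3 d=2 new=(5,2) → add node 17 parent=3 cost=4
20. q=(5,5) nearest=0 d=3 new=(5,5) → add node 18 parent=0 cost=3; rewire 5→18 (7<8); rewire 11→18 (6<8); rewire 13→18 (6<9)
21. q=(27,14) nearest=7 d=2 new=(27,14) → add node 19 parent=7 cost=26
22. q=(10,6) nearest=2 d=2 new=(10,6) → add node 20 parent=2 cost=8; rewire 8→20 (18<19); rewire 10→20 (17<19)
23. q=(23,1) nearest=6 d=5 new=(23,1) → add node 21 parent=6 cost=23; rewire 16→21 (29<33)
24. q=(36,11) nearest=15 d=4 new=(36,11) → add node 22 parent=15 cost=36
25. q=(32,0) nearest=14 d=6 new=(32,0) → add node 23 parent=14 cost=36
26. q=(15,9) nearest=4 d=3 new=(15,9) → add node 24 parent=4 cost=15
27. q=(18,5) nearest=6 d=2 new=(18,5) → add node 25 parent=6 cost=20
28. q=(21,1) nearest=21 d=2 new=(21,1) → add node 26 parent=21 cost=25
29. q=(29,7) nearest=16 d=1 new=(29,7) → add node 27 parent=16 cost=30
30. q=(0,8) nearest=1 d=0 → coincident, reject

Rewire events: 6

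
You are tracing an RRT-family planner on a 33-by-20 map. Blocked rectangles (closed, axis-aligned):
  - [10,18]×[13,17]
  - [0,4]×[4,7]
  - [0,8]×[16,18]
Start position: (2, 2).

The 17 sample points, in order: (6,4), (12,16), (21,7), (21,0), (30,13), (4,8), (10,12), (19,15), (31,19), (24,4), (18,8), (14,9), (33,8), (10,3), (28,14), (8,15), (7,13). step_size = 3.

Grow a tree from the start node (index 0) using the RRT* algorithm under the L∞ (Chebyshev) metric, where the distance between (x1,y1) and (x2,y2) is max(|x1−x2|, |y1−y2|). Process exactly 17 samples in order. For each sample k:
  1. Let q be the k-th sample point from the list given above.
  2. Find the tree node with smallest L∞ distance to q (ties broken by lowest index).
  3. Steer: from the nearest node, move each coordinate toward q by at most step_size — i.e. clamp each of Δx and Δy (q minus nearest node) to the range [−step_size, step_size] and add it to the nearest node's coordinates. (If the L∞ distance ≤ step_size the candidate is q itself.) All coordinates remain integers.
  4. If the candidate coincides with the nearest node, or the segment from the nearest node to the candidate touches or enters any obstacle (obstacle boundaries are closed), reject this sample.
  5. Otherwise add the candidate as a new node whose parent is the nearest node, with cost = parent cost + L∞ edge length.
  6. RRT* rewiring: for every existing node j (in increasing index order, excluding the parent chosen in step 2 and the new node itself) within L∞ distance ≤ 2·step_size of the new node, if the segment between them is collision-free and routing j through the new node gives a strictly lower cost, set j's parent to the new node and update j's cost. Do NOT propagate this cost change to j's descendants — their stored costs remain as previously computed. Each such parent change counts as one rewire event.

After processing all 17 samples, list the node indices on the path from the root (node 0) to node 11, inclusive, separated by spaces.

1. q=(6,4) nearest=0 d=4 new=(5,4) → add node 1 parent=0 cost=3
2. q=(12,16) nearest=1 d=12 new=(8,7) → add node 2 parent=1 cost=6
3. q=(21,7) nearest=2 d=13 new=(11,7) → add node 3 parent=2 cost=9
4. q=(21,0) nearest=3 d=10 new=(14,4) → add node 4 parent=3 cost=12
5. q=(30,13) nearest=4 d=16 new=(17,7) → add node 5 parent=4 cost=15
6. q=(4,8) nearest=1 d=4 new=(4,7) → blocked by [0,4]×[4,7], reject
7. q=(10,12) nearest=2 d=5 new=(10,10) → add node 6 parent=2 cost=9
8. q=(19,15) nearest=3 d=8 new=(14,10) → add node 7 parent=3 cost=12
9. q=(31,19) nearest=5 d=14 new=(20,10) → add node 8 parent=5 cost=18
10. q=(24,4) nearest=8 d=6 new=(23,7) → add node 9 parent=8 cost=21
11. q=(18,8) nearest=5 d=1 new=(18,8) → add node 10 parent=5 cost=16
12. q=(14,9) nearest=7 d=1 new=(14,9) → add node 11 parent=7 cost=13
13. q=(33,8) nearest=9 d=10 new=(26,8) → add node 12 parent=9 cost=24
14. q=(10,3) nearest=2 d=4 new=(10,4) → add node 13 parent=2 cost=9
15. q=(28,14) nearest=12 d=6 new=(28,11) → add node 14 parent=12 cost=27
16. q=(8,15) nearest=6 d=5 new=(8,13) → add node 15 parent=6 cost=12
17. q=(7,13) nearest=15 d=1 new=(7,13) → add node 16 parent=15 cost=13

Path: 0 1 2 3 7 11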